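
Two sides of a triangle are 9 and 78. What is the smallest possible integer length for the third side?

The third side must be strictly greater than |9 − 78| = 69.
The smallest integer above 69 is 70.

70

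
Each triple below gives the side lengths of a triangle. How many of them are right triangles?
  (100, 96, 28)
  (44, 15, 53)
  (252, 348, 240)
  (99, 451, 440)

(100,96,28): 28²+96² = 10000 = 100² → right
(44,15,53): 15²+44² = 2161 < 2809 = 53² → obtuse
(252,348,240): 240²+252² = 121104 = 348² → right
(99,451,440): 99²+440² = 203401 = 451² → right
3 of the 4 are right.

3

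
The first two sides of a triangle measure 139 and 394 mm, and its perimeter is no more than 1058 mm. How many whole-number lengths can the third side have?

Triangle inequality: 255 < x < 533. Perimeter ≤ 1058 gives x ≤ 1058 − 139 − 394 = 525.
So 255 < x ≤ 525; integers 256 through 525: 270 values.

270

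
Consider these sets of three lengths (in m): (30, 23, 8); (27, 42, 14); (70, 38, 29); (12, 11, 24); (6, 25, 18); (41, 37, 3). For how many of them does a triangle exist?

(8,23,30): 8+23 > 30 → valid
(14,27,42): 14+27 ≤ 42 → not valid
(29,38,70): 29+38 ≤ 70 → not valid
(11,12,24): 11+12 ≤ 24 → not valid
(6,18,25): 6+18 ≤ 25 → not valid
(3,37,41): 3+37 ≤ 41 → not valid
1 of the 6 triples forms a triangle.

1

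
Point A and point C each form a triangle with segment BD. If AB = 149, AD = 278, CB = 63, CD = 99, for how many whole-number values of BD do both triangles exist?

32

From triangle ABD: 129 < BD < 427.
From triangle CBD: 36 < BD < 162.
Intersection: 129 < BD < 162, so integers 130 through 161: 32 values.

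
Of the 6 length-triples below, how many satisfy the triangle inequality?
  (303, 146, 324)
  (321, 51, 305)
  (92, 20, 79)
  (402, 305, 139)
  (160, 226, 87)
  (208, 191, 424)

(146,303,324): 146+303 > 324 → valid
(51,305,321): 51+305 > 321 → valid
(20,79,92): 20+79 > 92 → valid
(139,305,402): 139+305 > 402 → valid
(87,160,226): 87+160 > 226 → valid
(191,208,424): 191+208 ≤ 424 → not valid
5 of the 6 triples form a triangle.

5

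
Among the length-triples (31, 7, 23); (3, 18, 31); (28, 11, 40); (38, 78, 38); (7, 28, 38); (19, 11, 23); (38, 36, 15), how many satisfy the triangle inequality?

(7,23,31): 7+23 ≤ 31 → not valid
(3,18,31): 3+18 ≤ 31 → not valid
(11,28,40): 11+28 ≤ 40 → not valid
(38,38,78): 38+38 ≤ 78 → not valid
(7,28,38): 7+28 ≤ 38 → not valid
(11,19,23): 11+19 > 23 → valid
(15,36,38): 15+36 > 38 → valid
2 of the 7 triples form a triangle.

2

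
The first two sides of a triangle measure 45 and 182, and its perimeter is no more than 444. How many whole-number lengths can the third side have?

80

Triangle inequality: 137 < x < 227. Perimeter ≤ 444 gives x ≤ 444 − 45 − 182 = 217.
So 137 < x ≤ 217; integers 138 through 217: 80 values.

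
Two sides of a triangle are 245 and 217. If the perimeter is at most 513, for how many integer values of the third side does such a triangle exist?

Triangle inequality: 28 < x < 462. Perimeter ≤ 513 gives x ≤ 513 − 245 − 217 = 51.
So 28 < x ≤ 51; integers 29 through 51: 23 values.

23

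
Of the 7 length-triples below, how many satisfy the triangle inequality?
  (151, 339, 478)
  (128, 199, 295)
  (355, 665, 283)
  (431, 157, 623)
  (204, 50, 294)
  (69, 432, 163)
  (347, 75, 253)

2

(151,339,478): 151+339 > 478 → valid
(128,199,295): 128+199 > 295 → valid
(283,355,665): 283+355 ≤ 665 → not valid
(157,431,623): 157+431 ≤ 623 → not valid
(50,204,294): 50+204 ≤ 294 → not valid
(69,163,432): 69+163 ≤ 432 → not valid
(75,253,347): 75+253 ≤ 347 → not valid
2 of the 7 triples form a triangle.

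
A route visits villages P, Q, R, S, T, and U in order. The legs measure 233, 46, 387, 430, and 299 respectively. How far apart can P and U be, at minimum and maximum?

0 ≤ PU ≤ 1395

The maximum is all hops collinear in one direction: 233 + 46 + 387 + 430 + 299 = 1395.
The longest hop is 430; the others sum to 965. Since 430 ≤ 965, the path can fold back on itself completely, so the minimum distance is 0.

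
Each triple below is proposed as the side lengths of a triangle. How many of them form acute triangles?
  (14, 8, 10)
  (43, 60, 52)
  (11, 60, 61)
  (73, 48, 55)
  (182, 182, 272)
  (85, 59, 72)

(14,8,10): 8²+10² = 164 < 196 = 14² → obtuse
(43,60,52): 43²+52² = 4553 > 3600 = 60² → acute
(11,60,61): 11²+60² = 3721 = 61² → right
(73,48,55): 48²+55² = 5329 = 73² → right
(182,182,272): 182²+182² = 66248 < 73984 = 272² → obtuse
(85,59,72): 59²+72² = 8665 > 7225 = 85² → acute
2 of the 6 are acute.

2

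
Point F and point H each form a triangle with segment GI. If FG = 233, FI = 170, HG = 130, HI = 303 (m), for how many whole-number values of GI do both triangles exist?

229

From triangle FGI: 63 < GI < 403.
From triangle HGI: 173 < GI < 433.
Intersection: 173 < GI < 403, so integers 174 through 402: 229 values.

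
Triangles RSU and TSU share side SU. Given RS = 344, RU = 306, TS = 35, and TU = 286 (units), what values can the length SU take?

From triangle RSU: |344 − 306| < SU < 344 + 306, i.e. 38 < SU < 650.
From triangle TSU: 251 < SU < 321.
Both must hold, so SU lies in the intersection.

251 < SU < 321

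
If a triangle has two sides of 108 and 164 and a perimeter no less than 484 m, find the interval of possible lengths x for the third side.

Triangle inequality alone gives 56 < x < 272.
The perimeter condition gives x ≥ 484 − 108 − 164 = 212.
Intersecting the two: 212 ≤ x < 272.

212 ≤ x < 272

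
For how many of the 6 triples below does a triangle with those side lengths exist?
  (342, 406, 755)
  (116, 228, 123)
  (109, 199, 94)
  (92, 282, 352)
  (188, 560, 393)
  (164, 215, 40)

(342,406,755): 342+406 ≤ 755 → not valid
(116,123,228): 116+123 > 228 → valid
(94,109,199): 94+109 > 199 → valid
(92,282,352): 92+282 > 352 → valid
(188,393,560): 188+393 > 560 → valid
(40,164,215): 40+164 ≤ 215 → not valid
4 of the 6 triples form a triangle.

4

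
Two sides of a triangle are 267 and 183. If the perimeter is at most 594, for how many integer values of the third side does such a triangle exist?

60

Triangle inequality: 84 < x < 450. Perimeter ≤ 594 gives x ≤ 594 − 267 − 183 = 144.
So 84 < x ≤ 144; integers 85 through 144: 60 values.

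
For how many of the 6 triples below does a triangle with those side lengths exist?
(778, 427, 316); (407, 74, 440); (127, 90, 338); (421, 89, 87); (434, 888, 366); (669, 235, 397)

1

(316,427,778): 316+427 ≤ 778 → not valid
(74,407,440): 74+407 > 440 → valid
(90,127,338): 90+127 ≤ 338 → not valid
(87,89,421): 87+89 ≤ 421 → not valid
(366,434,888): 366+434 ≤ 888 → not valid
(235,397,669): 235+397 ≤ 669 → not valid
1 of the 6 triples forms a triangle.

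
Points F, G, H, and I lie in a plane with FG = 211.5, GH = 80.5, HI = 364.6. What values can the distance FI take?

72.6 ≤ FI ≤ 656.6

The maximum is all hops collinear in one direction: 211.5 + 80.5 + 364.6 = 656.6.
The longest hop is 364.6; the others sum to 292.0. Folding the others back against it leaves at least 364.6 − 292.0 = 72.6.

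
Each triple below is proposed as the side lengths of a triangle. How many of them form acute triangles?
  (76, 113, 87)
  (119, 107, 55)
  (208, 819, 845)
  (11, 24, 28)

(76,113,87): 76²+87² = 13345 > 12769 = 113² → acute
(119,107,55): 55²+107² = 14474 > 14161 = 119² → acute
(208,819,845): 208²+819² = 714025 = 845² → right
(11,24,28): 11²+24² = 697 < 784 = 28² → obtuse
2 of the 4 are acute.

2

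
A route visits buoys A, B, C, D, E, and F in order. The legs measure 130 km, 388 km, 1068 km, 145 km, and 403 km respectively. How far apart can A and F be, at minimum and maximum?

2 ≤ AF ≤ 2134 km

The maximum is all hops collinear in one direction: 130 + 388 + 1068 + 145 + 403 = 2134.
The longest hop is 1068; the others sum to 1066. Folding the others back against it leaves at least 1068 − 1066 = 2.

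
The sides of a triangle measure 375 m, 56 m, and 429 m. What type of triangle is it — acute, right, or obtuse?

Compare the square of the longest side to the sum of squares of the other two: 56² + 375² = 143761 < 184041 = 429².

obtuse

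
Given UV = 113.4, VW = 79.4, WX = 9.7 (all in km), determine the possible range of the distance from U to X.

24.3 ≤ UX ≤ 202.5 km

The maximum is all hops collinear in one direction: 113.4 + 79.4 + 9.7 = 202.5.
The longest hop is 113.4; the others sum to 89.1. Folding the others back against it leaves at least 113.4 − 89.1 = 24.3.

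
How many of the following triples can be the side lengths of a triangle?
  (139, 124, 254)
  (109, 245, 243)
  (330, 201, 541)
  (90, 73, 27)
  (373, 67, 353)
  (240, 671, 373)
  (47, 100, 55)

5

(124,139,254): 124+139 > 254 → valid
(109,243,245): 109+243 > 245 → valid
(201,330,541): 201+330 ≤ 541 → not valid
(27,73,90): 27+73 > 90 → valid
(67,353,373): 67+353 > 373 → valid
(240,373,671): 240+373 ≤ 671 → not valid
(47,55,100): 47+55 > 100 → valid
5 of the 7 triples form a triangle.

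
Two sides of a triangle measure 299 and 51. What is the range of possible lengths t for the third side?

By the triangle inequality, t must be less than 299 + 51 = 350 and greater than |299 − 51| = 248.

248 < t < 350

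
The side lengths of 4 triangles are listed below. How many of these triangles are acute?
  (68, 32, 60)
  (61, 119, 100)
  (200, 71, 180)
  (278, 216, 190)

1

(68,32,60): 32²+60² = 4624 = 68² → right
(61,119,100): 61²+100² = 13721 < 14161 = 119² → obtuse
(200,71,180): 71²+180² = 37441 < 40000 = 200² → obtuse
(278,216,190): 190²+216² = 82756 > 77284 = 278² → acute
1 of the 4 is acute.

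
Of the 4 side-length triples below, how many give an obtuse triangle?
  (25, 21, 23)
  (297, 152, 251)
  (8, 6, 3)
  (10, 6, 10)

(25,21,23): 21²+23² = 970 > 625 = 25² → acute
(297,152,251): 152²+251² = 86105 < 88209 = 297² → obtuse
(8,6,3): 3²+6² = 45 < 64 = 8² → obtuse
(10,6,10): 6²+10² = 136 > 100 = 10² → acute
2 of the 4 are obtuse.

2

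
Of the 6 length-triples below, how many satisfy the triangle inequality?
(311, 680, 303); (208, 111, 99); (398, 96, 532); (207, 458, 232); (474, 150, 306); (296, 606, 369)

(303,311,680): 303+311 ≤ 680 → not valid
(99,111,208): 99+111 > 208 → valid
(96,398,532): 96+398 ≤ 532 → not valid
(207,232,458): 207+232 ≤ 458 → not valid
(150,306,474): 150+306 ≤ 474 → not valid
(296,369,606): 296+369 > 606 → valid
2 of the 6 triples form a triangle.

2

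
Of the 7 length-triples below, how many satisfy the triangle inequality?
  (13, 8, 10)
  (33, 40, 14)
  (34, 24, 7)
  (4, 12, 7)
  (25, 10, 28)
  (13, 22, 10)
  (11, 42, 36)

(8,10,13): 8+10 > 13 → valid
(14,33,40): 14+33 > 40 → valid
(7,24,34): 7+24 ≤ 34 → not valid
(4,7,12): 4+7 ≤ 12 → not valid
(10,25,28): 10+25 > 28 → valid
(10,13,22): 10+13 > 22 → valid
(11,36,42): 11+36 > 42 → valid
5 of the 7 triples form a triangle.

5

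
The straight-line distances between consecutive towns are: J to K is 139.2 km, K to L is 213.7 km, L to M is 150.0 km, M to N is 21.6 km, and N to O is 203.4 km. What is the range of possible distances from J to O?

The maximum is all hops collinear in one direction: 139.2 + 213.7 + 150.0 + 21.6 + 203.4 = 727.9.
The longest hop is 213.7; the others sum to 514.2. Since 213.7 ≤ 514.2, the path can fold back on itself completely, so the minimum distance is 0.

0 ≤ JO ≤ 727.9 km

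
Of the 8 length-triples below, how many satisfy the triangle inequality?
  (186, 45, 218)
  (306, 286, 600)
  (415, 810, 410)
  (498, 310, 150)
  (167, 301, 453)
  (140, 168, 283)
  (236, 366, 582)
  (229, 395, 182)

(45,186,218): 45+186 > 218 → valid
(286,306,600): 286+306 ≤ 600 → not valid
(410,415,810): 410+415 > 810 → valid
(150,310,498): 150+310 ≤ 498 → not valid
(167,301,453): 167+301 > 453 → valid
(140,168,283): 140+168 > 283 → valid
(236,366,582): 236+366 > 582 → valid
(182,229,395): 182+229 > 395 → valid
6 of the 8 triples form a triangle.

6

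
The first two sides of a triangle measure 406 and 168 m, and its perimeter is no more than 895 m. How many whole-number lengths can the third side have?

83

Triangle inequality: 238 < x < 574. Perimeter ≤ 895 gives x ≤ 895 − 406 − 168 = 321.
So 238 < x ≤ 321; integers 239 through 321: 83 values.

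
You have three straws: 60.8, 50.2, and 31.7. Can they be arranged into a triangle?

Yes

The longest side is 60.8, and the other two sum to 81.9.
Since 81.9 > 60.8, the triangle inequality holds.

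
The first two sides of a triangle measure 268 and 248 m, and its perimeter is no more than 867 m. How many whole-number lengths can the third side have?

Triangle inequality: 20 < x < 516. Perimeter ≤ 867 gives x ≤ 867 − 268 − 248 = 351.
So 20 < x ≤ 351; integers 21 through 351: 331 values.

331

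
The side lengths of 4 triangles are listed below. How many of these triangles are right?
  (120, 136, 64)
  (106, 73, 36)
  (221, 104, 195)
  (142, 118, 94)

2

(120,136,64): 64²+120² = 18496 = 136² → right
(106,73,36): 36²+73² = 6625 < 11236 = 106² → obtuse
(221,104,195): 104²+195² = 48841 = 221² → right
(142,118,94): 94²+118² = 22760 > 20164 = 142² → acute
2 of the 4 are right.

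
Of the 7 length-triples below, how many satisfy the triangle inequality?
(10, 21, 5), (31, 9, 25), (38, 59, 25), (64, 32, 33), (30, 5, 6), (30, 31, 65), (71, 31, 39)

(5,10,21): 5+10 ≤ 21 → not valid
(9,25,31): 9+25 > 31 → valid
(25,38,59): 25+38 > 59 → valid
(32,33,64): 32+33 > 64 → valid
(5,6,30): 5+6 ≤ 30 → not valid
(30,31,65): 30+31 ≤ 65 → not valid
(31,39,71): 31+39 ≤ 71 → not valid
3 of the 7 triples form a triangle.

3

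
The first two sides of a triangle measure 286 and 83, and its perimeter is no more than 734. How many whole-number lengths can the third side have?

162

Triangle inequality: 203 < x < 369. Perimeter ≤ 734 gives x ≤ 734 − 286 − 83 = 365.
So 203 < x ≤ 365; integers 204 through 365: 162 values.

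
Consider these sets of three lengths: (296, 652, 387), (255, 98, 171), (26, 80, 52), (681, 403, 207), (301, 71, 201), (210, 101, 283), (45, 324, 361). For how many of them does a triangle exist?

4

(296,387,652): 296+387 > 652 → valid
(98,171,255): 98+171 > 255 → valid
(26,52,80): 26+52 ≤ 80 → not valid
(207,403,681): 207+403 ≤ 681 → not valid
(71,201,301): 71+201 ≤ 301 → not valid
(101,210,283): 101+210 > 283 → valid
(45,324,361): 45+324 > 361 → valid
4 of the 7 triples form a triangle.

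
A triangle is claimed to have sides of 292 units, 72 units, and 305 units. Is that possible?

The longest side is 305, and the other two sum to 364.
Since 364 > 305, the triangle inequality holds.

Yes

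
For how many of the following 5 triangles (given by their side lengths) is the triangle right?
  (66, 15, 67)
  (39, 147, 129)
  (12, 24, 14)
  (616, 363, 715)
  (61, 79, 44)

(66,15,67): 15²+66² = 4581 > 4489 = 67² → acute
(39,147,129): 39²+129² = 18162 < 21609 = 147² → obtuse
(12,24,14): 12²+14² = 340 < 576 = 24² → obtuse
(616,363,715): 363²+616² = 511225 = 715² → right
(61,79,44): 44²+61² = 5657 < 6241 = 79² → obtuse
1 of the 5 is right.

1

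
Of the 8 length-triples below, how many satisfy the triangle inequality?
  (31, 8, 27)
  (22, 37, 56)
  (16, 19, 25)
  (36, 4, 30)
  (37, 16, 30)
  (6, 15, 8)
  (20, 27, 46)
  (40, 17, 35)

6

(8,27,31): 8+27 > 31 → valid
(22,37,56): 22+37 > 56 → valid
(16,19,25): 16+19 > 25 → valid
(4,30,36): 4+30 ≤ 36 → not valid
(16,30,37): 16+30 > 37 → valid
(6,8,15): 6+8 ≤ 15 → not valid
(20,27,46): 20+27 > 46 → valid
(17,35,40): 17+35 > 40 → valid
6 of the 8 triples form a triangle.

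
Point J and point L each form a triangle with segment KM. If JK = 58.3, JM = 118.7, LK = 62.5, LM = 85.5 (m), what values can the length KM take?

60.4 < KM < 148.0

From triangle JKM: |58.3 − 118.7| < KM < 58.3 + 118.7, i.e. 60.4 < KM < 177.0.
From triangle LKM: 23.0 < KM < 148.0.
Both must hold, so KM lies in the intersection.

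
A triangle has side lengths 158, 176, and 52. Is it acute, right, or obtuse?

obtuse

Compare the square of the longest side to the sum of squares of the other two: 52² + 158² = 27668 < 30976 = 176².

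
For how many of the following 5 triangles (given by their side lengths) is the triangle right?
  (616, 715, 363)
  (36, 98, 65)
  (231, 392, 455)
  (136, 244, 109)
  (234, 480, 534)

3

(616,715,363): 363²+616² = 511225 = 715² → right
(36,98,65): 36²+65² = 5521 < 9604 = 98² → obtuse
(231,392,455): 231²+392² = 207025 = 455² → right
(136,244,109): 109²+136² = 30377 < 59536 = 244² → obtuse
(234,480,534): 234²+480² = 285156 = 534² → right
3 of the 5 are right.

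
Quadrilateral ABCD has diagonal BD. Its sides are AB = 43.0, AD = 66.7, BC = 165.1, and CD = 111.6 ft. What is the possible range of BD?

53.5 < BD < 109.7

From triangle ABD: |43.0 − 66.7| < BD < 43.0 + 66.7, i.e. 23.7 < BD < 109.7.
From triangle CBD: 53.5 < BD < 276.7.
Both must hold, so BD lies in the intersection.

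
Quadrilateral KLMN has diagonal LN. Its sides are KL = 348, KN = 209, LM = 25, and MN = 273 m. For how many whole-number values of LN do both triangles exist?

49

From triangle KLN: 139 < LN < 557.
From triangle MLN: 248 < LN < 298.
Intersection: 248 < LN < 298, so integers 249 through 297: 49 values.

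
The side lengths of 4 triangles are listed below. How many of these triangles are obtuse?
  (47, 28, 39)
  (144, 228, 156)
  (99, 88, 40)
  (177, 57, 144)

3

(47,28,39): 28²+39² = 2305 > 2209 = 47² → acute
(144,228,156): 144²+156² = 45072 < 51984 = 228² → obtuse
(99,88,40): 40²+88² = 9344 < 9801 = 99² → obtuse
(177,57,144): 57²+144² = 23985 < 31329 = 177² → obtuse
3 of the 4 are obtuse.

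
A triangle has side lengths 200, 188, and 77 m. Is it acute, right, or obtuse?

acute

Compare the square of the longest side to the sum of squares of the other two: 77² + 188² = 41273 > 40000 = 200².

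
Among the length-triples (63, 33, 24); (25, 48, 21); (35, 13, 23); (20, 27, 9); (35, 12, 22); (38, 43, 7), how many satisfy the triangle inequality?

(24,33,63): 24+33 ≤ 63 → not valid
(21,25,48): 21+25 ≤ 48 → not valid
(13,23,35): 13+23 > 35 → valid
(9,20,27): 9+20 > 27 → valid
(12,22,35): 12+22 ≤ 35 → not valid
(7,38,43): 7+38 > 43 → valid
3 of the 6 triples form a triangle.

3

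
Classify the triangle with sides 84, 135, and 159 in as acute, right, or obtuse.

right

Compare the square of the longest side to the sum of squares of the other two: 84² + 135² = 25281 = 159².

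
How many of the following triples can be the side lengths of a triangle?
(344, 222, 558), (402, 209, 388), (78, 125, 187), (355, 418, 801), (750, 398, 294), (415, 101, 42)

3

(222,344,558): 222+344 > 558 → valid
(209,388,402): 209+388 > 402 → valid
(78,125,187): 78+125 > 187 → valid
(355,418,801): 355+418 ≤ 801 → not valid
(294,398,750): 294+398 ≤ 750 → not valid
(42,101,415): 42+101 ≤ 415 → not valid
3 of the 6 triples form a triangle.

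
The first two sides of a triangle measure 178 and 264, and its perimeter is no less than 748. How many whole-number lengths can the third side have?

136

Triangle inequality: 86 < x < 442. Perimeter ≥ 748 gives x ≥ 748 − 178 − 264 = 306.
So 306 ≤ x < 442; integers 306 through 441: 136 values.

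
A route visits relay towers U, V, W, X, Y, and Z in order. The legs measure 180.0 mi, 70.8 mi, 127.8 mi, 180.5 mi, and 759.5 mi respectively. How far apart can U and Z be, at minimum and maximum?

200.4 ≤ UZ ≤ 1318.6 mi

The maximum is all hops collinear in one direction: 180.0 + 70.8 + 127.8 + 180.5 + 759.5 = 1318.6.
The longest hop is 759.5; the others sum to 559.1. Folding the others back against it leaves at least 759.5 − 559.1 = 200.4.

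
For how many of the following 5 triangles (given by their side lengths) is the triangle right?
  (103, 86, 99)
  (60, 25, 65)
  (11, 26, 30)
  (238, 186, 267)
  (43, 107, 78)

1

(103,86,99): 86²+99² = 17197 > 10609 = 103² → acute
(60,25,65): 25²+60² = 4225 = 65² → right
(11,26,30): 11²+26² = 797 < 900 = 30² → obtuse
(238,186,267): 186²+238² = 91240 > 71289 = 267² → acute
(43,107,78): 43²+78² = 7933 < 11449 = 107² → obtuse
1 of the 5 is right.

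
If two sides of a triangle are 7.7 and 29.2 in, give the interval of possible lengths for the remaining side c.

21.5 < c < 36.9

By the triangle inequality, c must be less than 7.7 + 29.2 = 36.9 and greater than |7.7 − 29.2| = 21.5.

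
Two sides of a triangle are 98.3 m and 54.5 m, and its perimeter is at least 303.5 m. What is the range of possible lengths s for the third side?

150.7 ≤ s < 152.8

Triangle inequality alone gives 43.8 < s < 152.8.
The perimeter condition gives s ≥ 303.5 − 98.3 − 54.5 = 150.7.
Intersecting the two: 150.7 ≤ s < 152.8.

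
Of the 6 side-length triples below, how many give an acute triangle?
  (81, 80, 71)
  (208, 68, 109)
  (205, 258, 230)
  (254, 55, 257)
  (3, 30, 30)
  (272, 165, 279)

(81,80,71): 71²+80² = 11441 > 6561 = 81² → acute
(208,68,109): 68+109 ≤ 208, not a triangle
(205,258,230): 205²+230² = 94925 > 66564 = 258² → acute
(254,55,257): 55²+254² = 67541 > 66049 = 257² → acute
(3,30,30): 3²+30² = 909 > 900 = 30² → acute
(272,165,279): 165²+272² = 101209 > 77841 = 279² → acute
5 of the 6 are acute.

5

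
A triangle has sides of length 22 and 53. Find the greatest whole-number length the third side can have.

The third side must be strictly less than 22 + 53 = 75.
The largest integer below 75 is 74.

74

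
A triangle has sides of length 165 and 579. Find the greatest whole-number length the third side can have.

The third side must be strictly less than 165 + 579 = 744.
The largest integer below 744 is 743.

743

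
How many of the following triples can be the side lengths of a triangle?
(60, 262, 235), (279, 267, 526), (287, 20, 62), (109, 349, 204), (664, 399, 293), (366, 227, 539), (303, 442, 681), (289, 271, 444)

6

(60,235,262): 60+235 > 262 → valid
(267,279,526): 267+279 > 526 → valid
(20,62,287): 20+62 ≤ 287 → not valid
(109,204,349): 109+204 ≤ 349 → not valid
(293,399,664): 293+399 > 664 → valid
(227,366,539): 227+366 > 539 → valid
(303,442,681): 303+442 > 681 → valid
(271,289,444): 271+289 > 444 → valid
6 of the 8 triples form a triangle.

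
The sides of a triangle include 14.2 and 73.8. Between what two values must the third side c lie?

59.6 < c < 88.0

By the triangle inequality, c must be less than 14.2 + 73.8 = 88.0 and greater than |14.2 − 73.8| = 59.6.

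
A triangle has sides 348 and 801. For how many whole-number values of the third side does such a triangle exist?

695

The third side lies in the open interval (453, 1149).
Integers from 454 to 1148 inclusive: 1148 − 454 + 1 = 695.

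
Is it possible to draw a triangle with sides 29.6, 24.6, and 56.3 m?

No

The longest side is 56.3, but the other two sum to only 54.2.
54.2 < 56.3, so the triangle inequality fails.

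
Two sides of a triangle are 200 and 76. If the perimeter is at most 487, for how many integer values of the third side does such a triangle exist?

87

Triangle inequality: 124 < x < 276. Perimeter ≤ 487 gives x ≤ 487 − 200 − 76 = 211.
So 124 < x ≤ 211; integers 125 through 211: 87 values.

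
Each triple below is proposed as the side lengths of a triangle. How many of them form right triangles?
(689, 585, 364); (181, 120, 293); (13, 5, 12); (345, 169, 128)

2

(689,585,364): 364²+585² = 474721 = 689² → right
(181,120,293): 120²+181² = 47161 < 85849 = 293² → obtuse
(13,5,12): 5²+12² = 169 = 13² → right
(345,169,128): 128+169 ≤ 345, not a triangle
2 of the 4 are right.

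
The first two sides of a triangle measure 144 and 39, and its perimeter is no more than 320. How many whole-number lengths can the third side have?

32

Triangle inequality: 105 < x < 183. Perimeter ≤ 320 gives x ≤ 320 − 144 − 39 = 137.
So 105 < x ≤ 137; integers 106 through 137: 32 values.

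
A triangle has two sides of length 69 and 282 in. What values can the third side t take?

By the triangle inequality, t must be less than 69 + 282 = 351 and greater than |69 − 282| = 213.

213 < t < 351 (in)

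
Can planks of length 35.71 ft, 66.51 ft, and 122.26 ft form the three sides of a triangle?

No

The longest side is 122.26, but the other two sum to only 102.22.
102.22 < 122.26, so the triangle inequality fails.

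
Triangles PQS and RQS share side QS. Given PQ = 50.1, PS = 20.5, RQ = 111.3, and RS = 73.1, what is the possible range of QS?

From triangle PQS: |50.1 − 20.5| < QS < 50.1 + 20.5, i.e. 29.6 < QS < 70.6.
From triangle RQS: 38.2 < QS < 184.4.
Both must hold, so QS lies in the intersection.

38.2 < QS < 70.6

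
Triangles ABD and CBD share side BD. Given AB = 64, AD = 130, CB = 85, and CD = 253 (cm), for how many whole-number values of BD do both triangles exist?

From triangle ABD: 66 < BD < 194.
From triangle CBD: 168 < BD < 338.
Intersection: 168 < BD < 194, so integers 169 through 193: 25 values.

25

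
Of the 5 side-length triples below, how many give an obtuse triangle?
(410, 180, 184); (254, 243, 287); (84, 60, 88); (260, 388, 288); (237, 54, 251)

1

(410,180,184): 180+184 ≤ 410, not a triangle
(254,243,287): 243²+254² = 123565 > 82369 = 287² → acute
(84,60,88): 60²+84² = 10656 > 7744 = 88² → acute
(260,388,288): 260²+288² = 150544 = 388² → right
(237,54,251): 54²+237² = 59085 < 63001 = 251² → obtuse
1 of the 5 is obtuse.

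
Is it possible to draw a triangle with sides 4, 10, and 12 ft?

Yes

The longest side is 12, and the other two sum to 14.
Since 14 > 12, the triangle inequality holds.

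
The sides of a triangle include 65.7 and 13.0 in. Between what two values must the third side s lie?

By the triangle inequality, s must be less than 65.7 + 13.0 = 78.7 and greater than |65.7 − 13.0| = 52.7.

52.7 < s < 78.7 (in)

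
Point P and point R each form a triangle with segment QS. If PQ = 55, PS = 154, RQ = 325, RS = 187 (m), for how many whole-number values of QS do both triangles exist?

From triangle PQS: 99 < QS < 209.
From triangle RQS: 138 < QS < 512.
Intersection: 138 < QS < 209, so integers 139 through 208: 70 values.

70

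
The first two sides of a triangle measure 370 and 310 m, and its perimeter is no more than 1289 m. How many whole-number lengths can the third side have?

Triangle inequality: 60 < x < 680. Perimeter ≤ 1289 gives x ≤ 1289 − 370 − 310 = 609.
So 60 < x ≤ 609; integers 61 through 609: 549 values.

549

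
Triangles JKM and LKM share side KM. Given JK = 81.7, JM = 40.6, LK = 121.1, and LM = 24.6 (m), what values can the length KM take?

From triangle JKM: |81.7 − 40.6| < KM < 81.7 + 40.6, i.e. 41.1 < KM < 122.3.
From triangle LKM: 96.5 < KM < 145.7.
Both must hold, so KM lies in the intersection.

96.5 < KM < 122.3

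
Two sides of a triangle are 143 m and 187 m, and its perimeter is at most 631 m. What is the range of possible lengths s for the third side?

Triangle inequality alone gives 44 < s < 330.
The perimeter condition gives s ≤ 631 − 143 − 187 = 301.
Intersecting the two: 44 < s ≤ 301.

44 < s ≤ 301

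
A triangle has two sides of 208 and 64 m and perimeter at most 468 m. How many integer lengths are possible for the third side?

52

Triangle inequality: 144 < x < 272. Perimeter ≤ 468 gives x ≤ 468 − 208 − 64 = 196.
So 144 < x ≤ 196; integers 145 through 196: 52 values.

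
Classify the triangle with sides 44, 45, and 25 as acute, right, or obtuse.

acute

Compare the square of the longest side to the sum of squares of the other two: 25² + 44² = 2561 > 2025 = 45².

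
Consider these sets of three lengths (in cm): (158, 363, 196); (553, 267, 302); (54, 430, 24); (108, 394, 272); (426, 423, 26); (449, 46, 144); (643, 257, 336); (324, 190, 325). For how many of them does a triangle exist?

(158,196,363): 158+196 ≤ 363 → not valid
(267,302,553): 267+302 > 553 → valid
(24,54,430): 24+54 ≤ 430 → not valid
(108,272,394): 108+272 ≤ 394 → not valid
(26,423,426): 26+423 > 426 → valid
(46,144,449): 46+144 ≤ 449 → not valid
(257,336,643): 257+336 ≤ 643 → not valid
(190,324,325): 190+324 > 325 → valid
3 of the 8 triples form a triangle.

3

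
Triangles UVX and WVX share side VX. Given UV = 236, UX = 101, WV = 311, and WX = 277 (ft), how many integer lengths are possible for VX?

From triangle UVX: 135 < VX < 337.
From triangle WVX: 34 < VX < 588.
Intersection: 135 < VX < 337, so integers 136 through 336: 201 values.

201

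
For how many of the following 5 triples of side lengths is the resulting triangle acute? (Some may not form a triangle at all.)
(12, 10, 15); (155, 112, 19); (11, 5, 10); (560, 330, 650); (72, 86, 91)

3

(12,10,15): 10²+12² = 244 > 225 = 15² → acute
(155,112,19): 19+112 ≤ 155, not a triangle
(11,5,10): 5²+10² = 125 > 121 = 11² → acute
(560,330,650): 330²+560² = 422500 = 650² → right
(72,86,91): 72²+86² = 12580 > 8281 = 91² → acute
3 of the 5 are acute.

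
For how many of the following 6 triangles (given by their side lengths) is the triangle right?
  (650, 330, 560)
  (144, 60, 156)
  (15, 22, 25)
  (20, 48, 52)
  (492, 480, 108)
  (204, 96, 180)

(650,330,560): 330²+560² = 422500 = 650² → right
(144,60,156): 60²+144² = 24336 = 156² → right
(15,22,25): 15²+22² = 709 > 625 = 25² → acute
(20,48,52): 20²+48² = 2704 = 52² → right
(492,480,108): 108²+480² = 242064 = 492² → right
(204,96,180): 96²+180² = 41616 = 204² → right
5 of the 6 are right.

5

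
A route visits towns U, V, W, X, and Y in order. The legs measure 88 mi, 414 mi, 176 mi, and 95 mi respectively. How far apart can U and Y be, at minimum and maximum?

55 ≤ UY ≤ 773 mi

The maximum is all hops collinear in one direction: 88 + 414 + 176 + 95 = 773.
The longest hop is 414; the others sum to 359. Folding the others back against it leaves at least 414 − 359 = 55.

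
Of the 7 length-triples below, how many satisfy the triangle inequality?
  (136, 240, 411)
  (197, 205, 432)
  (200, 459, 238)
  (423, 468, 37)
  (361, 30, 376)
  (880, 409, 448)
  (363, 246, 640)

1

(136,240,411): 136+240 ≤ 411 → not valid
(197,205,432): 197+205 ≤ 432 → not valid
(200,238,459): 200+238 ≤ 459 → not valid
(37,423,468): 37+423 ≤ 468 → not valid
(30,361,376): 30+361 > 376 → valid
(409,448,880): 409+448 ≤ 880 → not valid
(246,363,640): 246+363 ≤ 640 → not valid
1 of the 7 triples forms a triangle.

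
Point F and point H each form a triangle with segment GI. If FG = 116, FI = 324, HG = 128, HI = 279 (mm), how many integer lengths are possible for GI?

From triangle FGI: 208 < GI < 440.
From triangle HGI: 151 < GI < 407.
Intersection: 208 < GI < 407, so integers 209 through 406: 198 values.

198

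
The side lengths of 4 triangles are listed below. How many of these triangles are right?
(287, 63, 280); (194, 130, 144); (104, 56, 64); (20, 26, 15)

2

(287,63,280): 63²+280² = 82369 = 287² → right
(194,130,144): 130²+144² = 37636 = 194² → right
(104,56,64): 56²+64² = 7232 < 10816 = 104² → obtuse
(20,26,15): 15²+20² = 625 < 676 = 26² → obtuse
2 of the 4 are right.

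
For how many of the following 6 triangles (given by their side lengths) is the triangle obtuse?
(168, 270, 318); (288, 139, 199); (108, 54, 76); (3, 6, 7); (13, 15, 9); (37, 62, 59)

(168,270,318): 168²+270² = 101124 = 318² → right
(288,139,199): 139²+199² = 58922 < 82944 = 288² → obtuse
(108,54,76): 54²+76² = 8692 < 11664 = 108² → obtuse
(3,6,7): 3²+6² = 45 < 49 = 7² → obtuse
(13,15,9): 9²+13² = 250 > 225 = 15² → acute
(37,62,59): 37²+59² = 4850 > 3844 = 62² → acute
3 of the 6 are obtuse.

3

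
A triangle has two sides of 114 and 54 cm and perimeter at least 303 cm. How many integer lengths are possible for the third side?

Triangle inequality: 60 < x < 168. Perimeter ≥ 303 gives x ≥ 303 − 114 − 54 = 135.
So 135 ≤ x < 168; integers 135 through 167: 33 values.

33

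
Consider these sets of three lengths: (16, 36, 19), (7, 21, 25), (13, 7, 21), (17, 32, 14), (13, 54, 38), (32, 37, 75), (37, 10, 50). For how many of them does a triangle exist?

(16,19,36): 16+19 ≤ 36 → not valid
(7,21,25): 7+21 > 25 → valid
(7,13,21): 7+13 ≤ 21 → not valid
(14,17,32): 14+17 ≤ 32 → not valid
(13,38,54): 13+38 ≤ 54 → not valid
(32,37,75): 32+37 ≤ 75 → not valid
(10,37,50): 10+37 ≤ 50 → not valid
1 of the 7 triples forms a triangle.

1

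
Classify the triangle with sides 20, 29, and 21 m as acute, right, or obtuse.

Compare the square of the longest side to the sum of squares of the other two: 20² + 21² = 841 = 29².

right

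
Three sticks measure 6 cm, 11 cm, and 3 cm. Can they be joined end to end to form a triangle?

The longest side is 11, but the other two sum to only 9.
9 < 11, so the triangle inequality fails.

No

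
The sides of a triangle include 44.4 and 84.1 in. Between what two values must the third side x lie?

By the triangle inequality, x must be less than 44.4 + 84.1 = 128.5 and greater than |44.4 − 84.1| = 39.7.

39.7 < x < 128.5 (in)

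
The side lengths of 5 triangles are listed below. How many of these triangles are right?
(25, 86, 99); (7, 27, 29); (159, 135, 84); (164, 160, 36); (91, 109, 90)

(25,86,99): 25²+86² = 8021 < 9801 = 99² → obtuse
(7,27,29): 7²+27² = 778 < 841 = 29² → obtuse
(159,135,84): 84²+135² = 25281 = 159² → right
(164,160,36): 36²+160² = 26896 = 164² → right
(91,109,90): 90²+91² = 16381 > 11881 = 109² → acute
2 of the 5 are right.

2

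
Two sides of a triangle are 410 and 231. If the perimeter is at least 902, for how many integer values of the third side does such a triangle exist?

Triangle inequality: 179 < x < 641. Perimeter ≥ 902 gives x ≥ 902 − 410 − 231 = 261.
So 261 ≤ x < 641; integers 261 through 640: 380 values.

380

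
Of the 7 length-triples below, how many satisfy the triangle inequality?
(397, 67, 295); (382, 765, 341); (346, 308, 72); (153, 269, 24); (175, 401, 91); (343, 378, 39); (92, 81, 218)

2

(67,295,397): 67+295 ≤ 397 → not valid
(341,382,765): 341+382 ≤ 765 → not valid
(72,308,346): 72+308 > 346 → valid
(24,153,269): 24+153 ≤ 269 → not valid
(91,175,401): 91+175 ≤ 401 → not valid
(39,343,378): 39+343 > 378 → valid
(81,92,218): 81+92 ≤ 218 → not valid
2 of the 7 triples form a triangle.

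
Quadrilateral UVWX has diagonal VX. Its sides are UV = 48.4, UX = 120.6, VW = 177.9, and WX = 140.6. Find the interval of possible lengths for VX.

72.2 < VX < 169.0

From triangle UVX: |48.4 − 120.6| < VX < 48.4 + 120.6, i.e. 72.2 < VX < 169.0.
From triangle WVX: 37.3 < VX < 318.5.
Both must hold, so VX lies in the intersection.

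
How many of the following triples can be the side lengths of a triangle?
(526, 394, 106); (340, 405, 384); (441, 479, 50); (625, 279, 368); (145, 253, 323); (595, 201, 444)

(106,394,526): 106+394 ≤ 526 → not valid
(340,384,405): 340+384 > 405 → valid
(50,441,479): 50+441 > 479 → valid
(279,368,625): 279+368 > 625 → valid
(145,253,323): 145+253 > 323 → valid
(201,444,595): 201+444 > 595 → valid
5 of the 6 triples form a triangle.

5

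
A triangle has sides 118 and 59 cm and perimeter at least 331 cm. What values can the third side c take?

Triangle inequality alone gives 59 < c < 177.
The perimeter condition gives c ≥ 331 − 118 − 59 = 154.
Intersecting the two: 154 ≤ c < 177.

154 ≤ c < 177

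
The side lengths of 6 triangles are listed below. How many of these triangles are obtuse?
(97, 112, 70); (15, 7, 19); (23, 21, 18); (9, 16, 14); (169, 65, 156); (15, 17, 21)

1

(97,112,70): 70²+97² = 14309 > 12544 = 112² → acute
(15,7,19): 7²+15² = 274 < 361 = 19² → obtuse
(23,21,18): 18²+21² = 765 > 529 = 23² → acute
(9,16,14): 9²+14² = 277 > 256 = 16² → acute
(169,65,156): 65²+156² = 28561 = 169² → right
(15,17,21): 15²+17² = 514 > 441 = 21² → acute
1 of the 6 is obtuse.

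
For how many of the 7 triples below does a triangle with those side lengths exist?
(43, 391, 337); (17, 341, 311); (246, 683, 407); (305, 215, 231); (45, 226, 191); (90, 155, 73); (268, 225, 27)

3

(43,337,391): 43+337 ≤ 391 → not valid
(17,311,341): 17+311 ≤ 341 → not valid
(246,407,683): 246+407 ≤ 683 → not valid
(215,231,305): 215+231 > 305 → valid
(45,191,226): 45+191 > 226 → valid
(73,90,155): 73+90 > 155 → valid
(27,225,268): 27+225 ≤ 268 → not valid
3 of the 7 triples form a triangle.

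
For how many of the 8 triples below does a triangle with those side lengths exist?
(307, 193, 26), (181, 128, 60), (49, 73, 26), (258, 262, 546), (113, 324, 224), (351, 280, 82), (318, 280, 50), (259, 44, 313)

(26,193,307): 26+193 ≤ 307 → not valid
(60,128,181): 60+128 > 181 → valid
(26,49,73): 26+49 > 73 → valid
(258,262,546): 258+262 ≤ 546 → not valid
(113,224,324): 113+224 > 324 → valid
(82,280,351): 82+280 > 351 → valid
(50,280,318): 50+280 > 318 → valid
(44,259,313): 44+259 ≤ 313 → not valid
5 of the 8 triples form a triangle.

5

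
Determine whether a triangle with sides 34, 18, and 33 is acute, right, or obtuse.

acute

Compare the square of the longest side to the sum of squares of the other two: 18² + 33² = 1413 > 1156 = 34².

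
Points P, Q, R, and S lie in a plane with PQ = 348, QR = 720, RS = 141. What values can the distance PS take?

The maximum is all hops collinear in one direction: 348 + 720 + 141 = 1209.
The longest hop is 720; the others sum to 489. Folding the others back against it leaves at least 720 − 489 = 231.

231 ≤ PS ≤ 1209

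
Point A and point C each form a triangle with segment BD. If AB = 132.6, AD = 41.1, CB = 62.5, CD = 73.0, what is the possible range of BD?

From triangle ABD: |132.6 − 41.1| < BD < 132.6 + 41.1, i.e. 91.5 < BD < 173.7.
From triangle CBD: 10.5 < BD < 135.5.
Both must hold, so BD lies in the intersection.

91.5 < BD < 135.5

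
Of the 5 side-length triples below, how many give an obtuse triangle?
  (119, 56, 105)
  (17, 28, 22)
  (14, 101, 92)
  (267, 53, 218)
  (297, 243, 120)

4

(119,56,105): 56²+105² = 14161 = 119² → right
(17,28,22): 17²+22² = 773 < 784 = 28² → obtuse
(14,101,92): 14²+92² = 8660 < 10201 = 101² → obtuse
(267,53,218): 53²+218² = 50333 < 71289 = 267² → obtuse
(297,243,120): 120²+243² = 73449 < 88209 = 297² → obtuse
4 of the 5 are obtuse.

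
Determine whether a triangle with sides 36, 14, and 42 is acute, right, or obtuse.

obtuse

Compare the square of the longest side to the sum of squares of the other two: 14² + 36² = 1492 < 1764 = 42².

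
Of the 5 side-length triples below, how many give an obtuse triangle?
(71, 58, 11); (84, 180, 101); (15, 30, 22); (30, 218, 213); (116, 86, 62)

(71,58,11): 11+58 ≤ 71, not a triangle
(84,180,101): 84²+101² = 17257 < 32400 = 180² → obtuse
(15,30,22): 15²+22² = 709 < 900 = 30² → obtuse
(30,218,213): 30²+213² = 46269 < 47524 = 218² → obtuse
(116,86,62): 62²+86² = 11240 < 13456 = 116² → obtuse
4 of the 5 are obtuse.

4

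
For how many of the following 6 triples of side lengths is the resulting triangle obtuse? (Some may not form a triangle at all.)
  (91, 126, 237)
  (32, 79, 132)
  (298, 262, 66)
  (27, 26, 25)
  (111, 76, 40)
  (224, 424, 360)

2

(91,126,237): 91+126 ≤ 237, not a triangle
(32,79,132): 32+79 ≤ 132, not a triangle
(298,262,66): 66²+262² = 73000 < 88804 = 298² → obtuse
(27,26,25): 25²+26² = 1301 > 729 = 27² → acute
(111,76,40): 40²+76² = 7376 < 12321 = 111² → obtuse
(224,424,360): 224²+360² = 179776 = 424² → right
2 of the 6 are obtuse.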